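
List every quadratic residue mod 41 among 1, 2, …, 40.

Square k = 1,…,20 (k and 41−k give the same square):
1²=1, 2²=4, 3²=9, 4²=16, 5²=25, 6²=36, 7²≡8, 8²≡23, 9²≡40, 10²≡18, 11²≡39, 12²≡21, 13²≡5, 14²≡32, 15²≡20, 16²≡10, 17²≡2, 18²≡37, 19²≡33, 20²≡31 (mod 41).
So the quadratic residues mod 41 are {1, 2, 4, 5, 8, 9, 10, 16, 18, 20, 21, 23, 25, 31, 32, 33, 36, 37, 39, 40}.

1, 2, 4, 5, 8, 9, 10, 16, 18, 20, 21, 23, 25, 31, 32, 33, 36, 37, 39, 40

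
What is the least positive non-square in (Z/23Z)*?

(2/23) = +1, so 2 is a residue.
(3/23) = +1, so 3 is a residue.
(4/23) = +1, so 4 is a residue.
(5/23) = −1, so 5 is the smallest positive non-residue mod 23.

5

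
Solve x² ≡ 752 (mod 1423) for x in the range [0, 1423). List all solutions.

Since 1423 ≡ 3 (mod 4), a square root of 752 is 752^((1423+1)/4) = 752^356 mod 1423.
Repeated squaring: 752^2≡573, 752^4≡1039, 752^8≡887, 752^16≡1273, 752^32≡1155, 752^64≡674, 752^128≡339, 752^256≡1081 (mod 1423).
752^356 = 752^(256+64+32+4) ≡ 1093 (mod 1423).
Check: 1093² = 1194649 ≡ 752 (mod 1423). The two roots are 330 and 1093.

330, 1093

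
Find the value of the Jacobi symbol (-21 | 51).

0

First reduce: -21 ≡ 30 (mod 51).
Pull out 2: since 51 ≡ 3 (mod 8), (2/51) = -1.
Reciprocity: 15 ≡ 3 and 51 ≡ 3 (mod 4), so (15/51) = −(51/15).
Reduce top mod 15: now compute (6/15).
Pull out 2: since 15 ≡ 7 (mod 8), (2/15) = +1.
Reciprocity: 3 ≡ 3 and 15 ≡ 3 (mod 4), so (3/15) = −(15/3).
Reduce top mod 3: now compute (0/3).
Top reduces to 0: gcd > 1, so the symbol is 0.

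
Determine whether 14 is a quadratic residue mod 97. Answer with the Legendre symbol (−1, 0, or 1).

Euler's criterion: (14/97) ≡ 14^48 (mod 97).
14^2 ≡ 2 (mod 97)
14^4 ≡ 4 (mod 97)
14^8 ≡ 16 (mod 97)
14^16 ≡ 62 (mod 97)
14^32 ≡ 61 (mod 97)
14^48 = 14^(32+16) ≡ 96 (mod 97).
Result is 96 ≡ −1, so (14/97) = −1.

-1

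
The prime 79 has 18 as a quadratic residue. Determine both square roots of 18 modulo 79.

27, 52

Since 79 ≡ 3 (mod 4), a square root of 18 is 18^((79+1)/4) = 18^20 mod 79.
Repeated squaring: 18^2≡8, 18^4≡64, 18^8≡67, 18^16≡65 (mod 79).
18^20 = 18^(16+4) ≡ 52 (mod 79).
Check: 52² = 2704 ≡ 18 (mod 79). The two roots are 27 and 52.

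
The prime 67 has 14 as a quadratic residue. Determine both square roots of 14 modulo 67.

9, 58

Since 67 ≡ 3 (mod 4), a square root of 14 is 14^((67+1)/4) = 14^17 mod 67.
Repeated squaring: 14^2≡62, 14^4≡25, 14^8≡22, 14^16≡15 (mod 67).
14^17 = 14^(16+1) ≡ 9 (mod 67).
Check: 9² = 81 ≡ 14 (mod 67). The two roots are 9 and 58.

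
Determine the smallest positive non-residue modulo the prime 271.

3

(2/271) = +1, so 2 is a residue.
(3/271) = −1, so 3 is the smallest positive non-residue mod 271.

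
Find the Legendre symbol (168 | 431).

Euler's criterion: (168/431) ≡ 168^215 (mod 431).
168^2 ≡ 209 (mod 431)
168^4 ≡ 150 (mod 431)
168^8 ≡ 88 (mod 431)
168^16 ≡ 417 (mod 431)
168^32 ≡ 196 (mod 431)
168^64 ≡ 57 (mod 431)
168^128 ≡ 232 (mod 431)
168^215 = 168^(128+64+16+4+2+1) ≡ 430 (mod 431).
Result is 430 ≡ −1, so (168/431) = −1.

-1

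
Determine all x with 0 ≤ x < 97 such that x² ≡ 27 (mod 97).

97 ≡ 1 (mod 4), so we find a root by search.
Trying successive values, 30² = 900 ≡ 27 (mod 97). The other root is 97 − 30 = 67.

30, 67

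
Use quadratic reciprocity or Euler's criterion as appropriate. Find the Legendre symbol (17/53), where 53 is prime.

1

Reciprocity: 17 ≡ 1 and 53 ≡ 1 (mod 4), so (17/53) = +(53/17).
Reduce top mod 17: now compute (2/17).
Pull out 2: since 17 ≡ 1 (mod 8), (2/17) = +1.
Reached (1/17) = 1. Collecting the sign flips along the way, the symbol is +1.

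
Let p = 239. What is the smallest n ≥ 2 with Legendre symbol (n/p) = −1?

7

(2/239) = +1, so 2 is a residue.
(3/239) = +1, so 3 is a residue.
(4/239) = +1, so 4 is a residue.
(5/239) = +1, so 5 is a residue.
(6/239) = +1, so 6 is a residue.
(7/239) = −1, so 7 is the smallest positive non-residue mod 239.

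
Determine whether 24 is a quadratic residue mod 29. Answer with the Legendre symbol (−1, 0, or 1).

1

Pull out 2^3: since 29 ≡ 5 (mod 8), (2/29) = -1, so (2/29)^3 = -1.
Reciprocity: 3 ≡ 3 and 29 ≡ 1 (mod 4), so (3/29) = +(29/3).
Reduce top mod 3: now compute (2/3).
Pull out 2: since 3 ≡ 3 (mod 8), (2/3) = -1.
Reached (1/3) = 1. Collecting the sign flips along the way, the symbol is +1.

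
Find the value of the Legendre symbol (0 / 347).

0

Top reduces to 0: gcd > 1, so the symbol is 0.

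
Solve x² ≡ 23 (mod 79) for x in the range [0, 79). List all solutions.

24, 55

Since 79 ≡ 3 (mod 4), a square root of 23 is 23^((79+1)/4) = 23^20 mod 79.
Repeated squaring: 23^2≡55, 23^4≡23, 23^8≡55, 23^16≡23 (mod 79).
23^20 = 23^(16+4) ≡ 55 (mod 79).
Check: 55² = 3025 ≡ 23 (mod 79). The two roots are 24 and 55.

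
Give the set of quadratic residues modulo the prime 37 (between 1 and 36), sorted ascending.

Square k = 1,…,18 (k and 37−k give the same square):
1²=1, 2²=4, 3²=9, 4²=16, 5²=25, 6²=36, 7²≡12, 8²≡27, 9²≡7, 10²≡26, 11²≡10, 12²≡33, 13²≡21, 14²≡11, 15²≡3, 16²≡34, 17²≡30, 18²≡28 (mod 37).
So the quadratic residues mod 37 are {1, 3, 4, 7, 9, 10, 11, 12, 16, 21, 25, 26, 27, 28, 30, 33, 34, 36}.

1,3,4,7,9,10,11,12,16,21,25,26,27,28,30,33,34,36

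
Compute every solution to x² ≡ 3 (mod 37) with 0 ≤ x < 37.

37 ≡ 1 (mod 4), so we find a root by search.
Trying successive values, 15² = 225 ≡ 3 (mod 37). The other root is 37 − 15 = 22.

15, 22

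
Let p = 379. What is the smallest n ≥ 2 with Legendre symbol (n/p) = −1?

(2/379) = −1, so 2 is the smallest positive non-residue mod 379.

2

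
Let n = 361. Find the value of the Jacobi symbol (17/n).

1

Reciprocity: 17 ≡ 1 and 361 ≡ 1 (mod 4), so (17/361) = +(361/17).
Reduce top mod 17: now compute (4/17).
Pull out 2^2: since 17 ≡ 1 (mod 8), (2/17) = +1, so (2/17)^2 = +1.
Reached (1/17) = 1. Collecting the sign flips along the way, the symbol is +1.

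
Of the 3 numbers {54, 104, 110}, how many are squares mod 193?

(54/193) = +1 → QR.
(104/193) = -1 → non-residue.
(110/193) = +1 → QR.
Total quadratic residues among the 3: 2.

2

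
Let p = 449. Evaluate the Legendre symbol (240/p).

-1

Pull out 2^4: since 449 ≡ 1 (mod 8), (2/449) = +1, so (2/449)^4 = +1.
Reciprocity: 15 ≡ 3 and 449 ≡ 1 (mod 4), so (15/449) = +(449/15).
Reduce top mod 15: now compute (14/15).
Pull out 2: since 15 ≡ 7 (mod 8), (2/15) = +1.
Reciprocity: 7 ≡ 3 and 15 ≡ 3 (mod 4), so (7/15) = −(15/7).
Reduce top mod 7: now compute (1/7).
Reached (1/7) = 1. Collecting the sign flips along the way, the symbol is -1.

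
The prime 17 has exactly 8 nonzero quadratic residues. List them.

Square k = 1,…,8 (k and 17−k give the same square):
1²=1, 2²=4, 3²=9, 4²=16, 5²≡8, 6²≡2, 7²≡15, 8²≡13 (mod 17).
So the quadratic residues mod 17 are {1, 2, 4, 8, 9, 13, 15, 16}.

1 2 4 8 9 13 15 16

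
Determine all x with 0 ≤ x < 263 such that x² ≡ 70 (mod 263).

99, 164

Since 263 ≡ 3 (mod 4), a square root of 70 is 70^((263+1)/4) = 70^66 mod 263.
Repeated squaring: 70^2≡166, 70^4≡204, 70^8≡62, 70^16≡162, 70^32≡207, 70^64≡243 (mod 263).
70^66 = 70^(64+2) ≡ 99 (mod 263).
Check: 99² = 9801 ≡ 70 (mod 263). The two roots are 99 and 164.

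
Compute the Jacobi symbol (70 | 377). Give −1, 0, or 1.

Pull out 2: since 377 ≡ 1 (mod 8), (2/377) = +1.
Reciprocity: 35 ≡ 3 and 377 ≡ 1 (mod 4), so (35/377) = +(377/35).
Reduce top mod 35: now compute (27/35).
Reciprocity: 27 ≡ 3 and 35 ≡ 3 (mod 4), so (27/35) = −(35/27).
Reduce top mod 27: now compute (8/27).
Pull out 2^3: since 27 ≡ 3 (mod 8), (2/27) = -1, so (2/27)^3 = -1.
Reached (1/27) = 1. Collecting the sign flips along the way, the symbol is +1.

1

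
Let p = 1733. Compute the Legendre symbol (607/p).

Reciprocity: 607 ≡ 3 and 1733 ≡ 1 (mod 4), so (607/1733) = +(1733/607).
Reduce top mod 607: now compute (519/607).
Reciprocity: 519 ≡ 3 and 607 ≡ 3 (mod 4), so (519/607) = −(607/519).
Reduce top mod 519: now compute (88/519).
Pull out 2^3: since 519 ≡ 7 (mod 8), (2/519) = +1, so (2/519)^3 = +1.
Reciprocity: 11 ≡ 3 and 519 ≡ 3 (mod 4), so (11/519) = −(519/11).
Reduce top mod 11: now compute (2/11).
Pull out 2: since 11 ≡ 3 (mod 8), (2/11) = -1.
Reached (1/11) = 1. Collecting the sign flips along the way, the symbol is -1.

-1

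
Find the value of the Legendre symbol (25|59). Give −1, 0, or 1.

1

Reciprocity: 25 ≡ 1 and 59 ≡ 3 (mod 4), so (25/59) = +(59/25).
Reduce top mod 25: now compute (9/25).
Reciprocity: 9 ≡ 1 and 25 ≡ 1 (mod 4), so (9/25) = +(25/9).
Reduce top mod 9: now compute (7/9).
Reciprocity: 7 ≡ 3 and 9 ≡ 1 (mod 4), so (7/9) = +(9/7).
Reduce top mod 7: now compute (2/7).
Pull out 2: since 7 ≡ 7 (mod 8), (2/7) = +1.
Reached (1/7) = 1. Collecting the sign flips along the way, the symbol is +1.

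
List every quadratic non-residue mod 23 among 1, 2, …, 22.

Square k = 1,…,11 (k and 23−k give the same square):
1²=1, 2²=4, 3²=9, 4²=16, 5²≡2, 6²≡13, 7²≡3, 8²≡18, 9²≡12, 10²≡8, 11²≡6 (mod 23).
The residues are {1, 2, 3, 4, 6, 8, 9, 12, 13, 16, 18}; the non-residues are the remaining 11 nonzero classes.

5, 7, 10, 11, 14, 15, 17, 19, 20, 21, 22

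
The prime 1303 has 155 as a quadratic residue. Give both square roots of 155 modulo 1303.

Since 1303 ≡ 3 (mod 4), a square root of 155 is 155^((1303+1)/4) = 155^326 mod 1303.
Repeated squaring: 155^2≡571, 155^4≡291, 155^8≡1289, 155^16≡196, 155^32≡629, 155^64≡832, 155^128≡331, 155^256≡109 (mod 1303).
155^326 = 155^(256+64+4+2) ≡ 759 (mod 1303).
Check: 759² = 576081 ≡ 155 (mod 1303). The two roots are 544 and 759.

544, 759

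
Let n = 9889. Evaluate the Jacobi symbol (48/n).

Pull out 2^4: since 9889 ≡ 1 (mod 8), (2/9889) = +1, so (2/9889)^4 = +1.
Reciprocity: 3 ≡ 3 and 9889 ≡ 1 (mod 4), so (3/9889) = +(9889/3).
Reduce top mod 3: now compute (1/3).
Reached (1/3) = 1. Collecting the sign flips along the way, the symbol is +1.

1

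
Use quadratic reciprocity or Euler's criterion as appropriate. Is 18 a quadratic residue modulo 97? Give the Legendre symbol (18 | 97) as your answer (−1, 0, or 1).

1

Pull out 2: since 97 ≡ 1 (mod 8), (2/97) = +1.
Reciprocity: 9 ≡ 1 and 97 ≡ 1 (mod 4), so (9/97) = +(97/9).
Reduce top mod 9: now compute (7/9).
Reciprocity: 7 ≡ 3 and 9 ≡ 1 (mod 4), so (7/9) = +(9/7).
Reduce top mod 7: now compute (2/7).
Pull out 2: since 7 ≡ 7 (mod 8), (2/7) = +1.
Reached (1/7) = 1. Collecting the sign flips along the way, the symbol is +1.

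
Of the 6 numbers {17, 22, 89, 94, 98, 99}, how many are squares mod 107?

(17/107) = -1 → non-residue.
(22/107) = -1 → non-residue.
(89/107) = +1 → QR.
(94/107) = -1 → non-residue.
(98/107) = -1 → non-residue.
(99/107) = +1 → QR.
Total quadratic residues among the 6: 2.

2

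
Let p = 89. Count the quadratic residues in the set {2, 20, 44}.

(2/89) = +1 → QR.
(20/89) = +1 → QR.
(44/89) = +1 → QR.
Total quadratic residues among the 3: 3.

3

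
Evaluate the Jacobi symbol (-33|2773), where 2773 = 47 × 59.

First reduce: -33 ≡ 2740 (mod 2773).
Pull out 2^2: since 2773 ≡ 5 (mod 8), (2/2773) = -1, so (2/2773)^2 = +1.
Reciprocity: 685 ≡ 1 and 2773 ≡ 1 (mod 4), so (685/2773) = +(2773/685).
Reduce top mod 685: now compute (33/685).
Reciprocity: 33 ≡ 1 and 685 ≡ 1 (mod 4), so (33/685) = +(685/33).
Reduce top mod 33: now compute (25/33).
Reciprocity: 25 ≡ 1 and 33 ≡ 1 (mod 4), so (25/33) = +(33/25).
Reduce top mod 25: now compute (8/25).
Pull out 2^3: since 25 ≡ 1 (mod 8), (2/25) = +1, so (2/25)^3 = +1.
Reached (1/25) = 1. Collecting the sign flips along the way, the symbol is +1.

1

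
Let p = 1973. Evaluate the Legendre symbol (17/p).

1

Reciprocity: 17 ≡ 1 and 1973 ≡ 1 (mod 4), so (17/1973) = +(1973/17).
Reduce top mod 17: now compute (1/17).
Reached (1/17) = 1. Collecting the sign flips along the way, the symbol is +1.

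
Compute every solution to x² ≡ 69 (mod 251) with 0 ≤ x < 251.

Since 251 ≡ 3 (mod 4), a square root of 69 is 69^((251+1)/4) = 69^63 mod 251.
Repeated squaring: 69^2≡243, 69^4≡64, 69^8≡80, 69^16≡125, 69^32≡63 (mod 251).
69^63 = 69^(32+16+8+4+2+1) ≡ 123 (mod 251).
Check: 123² = 15129 ≡ 69 (mod 251). The two roots are 123 and 128.

123, 128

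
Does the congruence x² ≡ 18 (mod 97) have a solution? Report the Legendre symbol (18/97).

Euler's criterion: (18/97) ≡ 18^48 (mod 97).
18^2 ≡ 33 (mod 97)
18^4 ≡ 22 (mod 97)
18^8 ≡ 96 (mod 97)
18^16 ≡ 1 (mod 97)
18^32 ≡ 1 (mod 97)
18^48 = 18^(32+16) ≡ 1 (mod 97).
Result is 1, so (18/97) = 1.

1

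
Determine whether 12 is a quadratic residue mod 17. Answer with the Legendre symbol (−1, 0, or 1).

-1

Euler's criterion: (12/17) ≡ 12^8 (mod 17).
12^2 ≡ 8 (mod 17)
12^4 ≡ 13 (mod 17)
12^8 ≡ 16 (mod 17)
12^8 = 12^(8) ≡ 16 (mod 17).
Result is 16 ≡ −1, so (12/17) = −1.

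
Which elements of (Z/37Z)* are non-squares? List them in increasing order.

2, 5, 6, 8, 13, 14, 15, 17, 18, 19, 20, 22, 23, 24, 29, 31, 32, 35

Square k = 1,…,18 (k and 37−k give the same square):
1²=1, 2²=4, 3²=9, 4²=16, 5²=25, 6²=36, 7²≡12, 8²≡27, 9²≡7, 10²≡26, 11²≡10, 12²≡33, 13²≡21, 14²≡11, 15²≡3, 16²≡34, 17²≡30, 18²≡28 (mod 37).
The residues are {1, 3, 4, 7, 9, 10, 11, 12, 16, 21, 25, 26, 27, 28, 30, 33, 34, 36}; the non-residues are the remaining 18 nonzero classes.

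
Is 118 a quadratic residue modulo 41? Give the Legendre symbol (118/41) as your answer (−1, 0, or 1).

1

First reduce: 118 ≡ 36 (mod 41).
Pull out 2^2: since 41 ≡ 1 (mod 8), (2/41) = +1, so (2/41)^2 = +1.
Reciprocity: 9 ≡ 1 and 41 ≡ 1 (mod 4), so (9/41) = +(41/9).
Reduce top mod 9: now compute (5/9).
Reciprocity: 5 ≡ 1 and 9 ≡ 1 (mod 4), so (5/9) = +(9/5).
Reduce top mod 5: now compute (4/5).
Pull out 2^2: since 5 ≡ 5 (mod 8), (2/5) = -1, so (2/5)^2 = +1.
Reached (1/5) = 1. Collecting the sign flips along the way, the symbol is +1.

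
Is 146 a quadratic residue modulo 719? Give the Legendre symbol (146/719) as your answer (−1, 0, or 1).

-1

Euler's criterion: (146/719) ≡ 146^359 (mod 719).
146^2 ≡ 465 (mod 719)
146^4 ≡ 525 (mod 719)
146^8 ≡ 248 (mod 719)
146^16 ≡ 389 (mod 719)
146^32 ≡ 331 (mod 719)
146^64 ≡ 273 (mod 719)
146^128 ≡ 472 (mod 719)
146^256 ≡ 613 (mod 719)
146^359 = 146^(256+64+32+4+2+1) ≡ 718 (mod 719).
Result is 718 ≡ −1, so (146/719) = −1.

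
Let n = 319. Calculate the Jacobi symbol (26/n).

Pull out 2: since 319 ≡ 7 (mod 8), (2/319) = +1.
Reciprocity: 13 ≡ 1 and 319 ≡ 3 (mod 4), so (13/319) = +(319/13).
Reduce top mod 13: now compute (7/13).
Reciprocity: 7 ≡ 3 and 13 ≡ 1 (mod 4), so (7/13) = +(13/7).
Reduce top mod 7: now compute (6/7).
Pull out 2: since 7 ≡ 7 (mod 8), (2/7) = +1.
Reciprocity: 3 ≡ 3 and 7 ≡ 3 (mod 4), so (3/7) = −(7/3).
Reduce top mod 3: now compute (1/3).
Reached (1/3) = 1. Collecting the sign flips along the way, the symbol is -1.

-1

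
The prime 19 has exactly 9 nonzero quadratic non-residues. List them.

Square k = 1,…,9 (k and 19−k give the same square):
1²=1, 2²=4, 3²=9, 4²=16, 5²≡6, 6²≡17, 7²≡11, 8²≡7, 9²≡5 (mod 19).
The residues are {1, 4, 5, 6, 7, 9, 11, 16, 17}; the non-residues are the remaining 9 nonzero classes.

2, 3, 8, 10, 12, 13, 14, 15, 18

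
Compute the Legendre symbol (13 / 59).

Euler's criterion: (13/59) ≡ 13^29 (mod 59).
13^2 ≡ 51 (mod 59)
13^4 ≡ 5 (mod 59)
13^8 ≡ 25 (mod 59)
13^16 ≡ 35 (mod 59)
13^29 = 13^(16+8+4+1) ≡ 58 (mod 59).
Result is 58 ≡ −1, so (13/59) = −1.

-1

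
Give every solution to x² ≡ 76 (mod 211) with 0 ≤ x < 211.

Since 211 ≡ 3 (mod 4), a square root of 76 is 76^((211+1)/4) = 76^53 mod 211.
Repeated squaring: 76^2≡79, 76^4≡122, 76^8≡114, 76^16≡125, 76^32≡11 (mod 211).
76^53 = 76^(32+16+4+1) ≡ 169 (mod 211).
Check: 169² = 28561 ≡ 76 (mod 211). The two roots are 42 and 169.

42, 169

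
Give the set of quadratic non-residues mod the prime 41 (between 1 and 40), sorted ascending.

3, 6, 7, 11, 12, 13, 14, 15, 17, 19, 22, 24, 26, 27, 28, 29, 30, 34, 35, 38

Square k = 1,…,20 (k and 41−k give the same square):
1²=1, 2²=4, 3²=9, 4²=16, 5²=25, 6²=36, 7²≡8, 8²≡23, 9²≡40, 10²≡18, 11²≡39, 12²≡21, 13²≡5, 14²≡32, 15²≡20, 16²≡10, 17²≡2, 18²≡37, 19²≡33, 20²≡31 (mod 41).
The residues are {1, 2, 4, 5, 8, 9, 10, 16, 18, 20, 21, 23, 25, 31, 32, 33, 36, 37, 39, 40}; the non-residues are the remaining 20 nonzero classes.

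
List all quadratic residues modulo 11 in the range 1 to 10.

1 3 4 5 9

Square k = 1,…,5 (k and 11−k give the same square):
1²=1, 2²=4, 3²=9, 4²≡5, 5²≡3 (mod 11).
So the quadratic residues mod 11 are {1, 3, 4, 5, 9}.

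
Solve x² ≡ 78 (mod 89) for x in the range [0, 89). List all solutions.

16, 73

89 ≡ 1 (mod 4), so we find a root by search.
Trying successive values, 16² = 256 ≡ 78 (mod 89). The other root is 89 − 16 = 73.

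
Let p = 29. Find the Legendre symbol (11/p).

Euler's criterion: (11/29) ≡ 11^14 (mod 29).
11^2 ≡ 5 (mod 29)
11^4 ≡ 25 (mod 29)
11^8 ≡ 16 (mod 29)
11^14 = 11^(8+4+2) ≡ 28 (mod 29).
Result is 28 ≡ −1, so (11/29) = −1.

-1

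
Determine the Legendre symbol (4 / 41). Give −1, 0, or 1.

Pull out 2^2: since 41 ≡ 1 (mod 8), (2/41) = +1, so (2/41)^2 = +1.
Reached (1/41) = 1. Collecting the sign flips along the way, the symbol is +1.

1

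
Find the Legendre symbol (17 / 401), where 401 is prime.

-1

Reciprocity: 17 ≡ 1 and 401 ≡ 1 (mod 4), so (17/401) = +(401/17).
Reduce top mod 17: now compute (10/17).
Pull out 2: since 17 ≡ 1 (mod 8), (2/17) = +1.
Reciprocity: 5 ≡ 1 and 17 ≡ 1 (mod 4), so (5/17) = +(17/5).
Reduce top mod 5: now compute (2/5).
Pull out 2: since 5 ≡ 5 (mod 8), (2/5) = -1.
Reached (1/5) = 1. Collecting the sign flips along the way, the symbol is -1.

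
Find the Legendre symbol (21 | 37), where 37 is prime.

Euler's criterion: (21/37) ≡ 21^18 (mod 37).
21^2 ≡ 34 (mod 37)
21^4 ≡ 9 (mod 37)
21^8 ≡ 7 (mod 37)
21^16 ≡ 12 (mod 37)
21^18 = 21^(16+2) ≡ 1 (mod 37).
Result is 1, so (21/37) = 1.

1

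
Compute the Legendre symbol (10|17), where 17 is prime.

Euler's criterion: (10/17) ≡ 10^8 (mod 17).
10^2 ≡ 15 (mod 17)
10^4 ≡ 4 (mod 17)
10^8 ≡ 16 (mod 17)
10^8 = 10^(8) ≡ 16 (mod 17).
Result is 16 ≡ −1, so (10/17) = −1.

-1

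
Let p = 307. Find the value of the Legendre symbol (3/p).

-1

Euler's criterion: (3/307) ≡ 3^153 (mod 307).
3^2 ≡ 9 (mod 307)
3^4 ≡ 81 (mod 307)
3^8 ≡ 114 (mod 307)
3^16 ≡ 102 (mod 307)
3^32 ≡ 273 (mod 307)
3^64 ≡ 235 (mod 307)
3^128 ≡ 272 (mod 307)
3^153 = 3^(128+16+8+1) ≡ 306 (mod 307).
Result is 306 ≡ −1, so (3/307) = −1.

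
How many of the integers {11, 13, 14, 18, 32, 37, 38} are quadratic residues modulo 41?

3

(11/41) = -1 → non-residue.
(13/41) = -1 → non-residue.
(14/41) = -1 → non-residue.
(18/41) = +1 → QR.
(32/41) = +1 → QR.
(37/41) = +1 → QR.
(38/41) = -1 → non-residue.
Total quadratic residues among the 7: 3.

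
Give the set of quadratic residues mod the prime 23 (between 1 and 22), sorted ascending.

1, 2, 3, 4, 6, 8, 9, 12, 13, 16, 18

Square k = 1,…,11 (k and 23−k give the same square):
1²=1, 2²=4, 3²=9, 4²=16, 5²≡2, 6²≡13, 7²≡3, 8²≡18, 9²≡12, 10²≡8, 11²≡6 (mod 23).
So the quadratic residues mod 23 are {1, 2, 3, 4, 6, 8, 9, 12, 13, 16, 18}.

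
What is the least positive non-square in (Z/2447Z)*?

5

(2/2447) = +1, so 2 is a residue.
(3/2447) = +1, so 3 is a residue.
(4/2447) = +1, so 4 is a residue.
(5/2447) = −1, so 5 is the smallest positive non-residue mod 2447.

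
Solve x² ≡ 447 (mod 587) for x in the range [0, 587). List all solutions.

63, 524

Since 587 ≡ 3 (mod 4), a square root of 447 is 447^((587+1)/4) = 447^147 mod 587.
Repeated squaring: 447^2≡229, 447^4≡198, 447^8≡462, 447^16≡363, 447^32≡281, 447^64≡303, 447^128≡237 (mod 587).
447^147 = 447^(128+16+2+1) ≡ 63 (mod 587).
Check: 63² = 3969 ≡ 447 (mod 587). The two roots are 63 and 524.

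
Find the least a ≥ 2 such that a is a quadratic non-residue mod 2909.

(2/2909) = −1, so 2 is the smallest positive non-residue mod 2909.

2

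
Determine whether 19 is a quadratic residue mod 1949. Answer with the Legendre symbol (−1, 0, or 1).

Reciprocity: 19 ≡ 3 and 1949 ≡ 1 (mod 4), so (19/1949) = +(1949/19).
Reduce top mod 19: now compute (11/19).
Reciprocity: 11 ≡ 3 and 19 ≡ 3 (mod 4), so (11/19) = −(19/11).
Reduce top mod 11: now compute (8/11).
Pull out 2^3: since 11 ≡ 3 (mod 8), (2/11) = -1, so (2/11)^3 = -1.
Reached (1/11) = 1. Collecting the sign flips along the way, the symbol is +1.

1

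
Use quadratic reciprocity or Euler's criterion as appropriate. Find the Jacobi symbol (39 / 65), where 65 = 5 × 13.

0

Reciprocity: 39 ≡ 3 and 65 ≡ 1 (mod 4), so (39/65) = +(65/39).
Reduce top mod 39: now compute (26/39).
Pull out 2: since 39 ≡ 7 (mod 8), (2/39) = +1.
Reciprocity: 13 ≡ 1 and 39 ≡ 3 (mod 4), so (13/39) = +(39/13).
Reduce top mod 13: now compute (0/13).
Top reduces to 0: gcd > 1, so the symbol is 0.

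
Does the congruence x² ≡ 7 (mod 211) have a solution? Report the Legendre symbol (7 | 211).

Reciprocity: 7 ≡ 3 and 211 ≡ 3 (mod 4), so (7/211) = −(211/7).
Reduce top mod 7: now compute (1/7).
Reached (1/7) = 1. Collecting the sign flips along the way, the symbol is -1.

-1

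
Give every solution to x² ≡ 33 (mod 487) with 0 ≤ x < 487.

Since 487 ≡ 3 (mod 4), a square root of 33 is 33^((487+1)/4) = 33^122 mod 487.
Repeated squaring: 33^2≡115, 33^4≡76, 33^8≡419, 33^16≡241, 33^32≡128, 33^64≡313 (mod 487).
33^122 = 33^(64+32+16+8+2) ≡ 334 (mod 487).
Check: 334² = 111556 ≡ 33 (mod 487). The two roots are 153 and 334.

153, 334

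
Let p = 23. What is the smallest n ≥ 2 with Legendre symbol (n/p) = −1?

5

(2/23) = +1, so 2 is a residue.
(3/23) = +1, so 3 is a residue.
(4/23) = +1, so 4 is a residue.
(5/23) = −1, so 5 is the smallest positive non-residue mod 23.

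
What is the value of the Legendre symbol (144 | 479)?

1

Euler's criterion: (144/479) ≡ 144^239 (mod 479).
144^2 ≡ 139 (mod 479)
144^4 ≡ 161 (mod 479)
144^8 ≡ 55 (mod 479)
144^16 ≡ 151 (mod 479)
144^32 ≡ 288 (mod 479)
144^64 ≡ 77 (mod 479)
144^128 ≡ 181 (mod 479)
144^239 = 144^(128+64+32+8+4+2+1) ≡ 1 (mod 479).
Result is 1, so (144/479) = 1.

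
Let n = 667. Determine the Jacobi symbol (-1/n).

-1

First reduce: -1 ≡ 666 (mod 667).
Pull out 2: since 667 ≡ 3 (mod 8), (2/667) = -1.
Reciprocity: 333 ≡ 1 and 667 ≡ 3 (mod 4), so (333/667) = +(667/333).
Reduce top mod 333: now compute (1/333).
Reached (1/333) = 1. Collecting the sign flips along the way, the symbol is -1.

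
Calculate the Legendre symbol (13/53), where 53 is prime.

1

Reciprocity: 13 ≡ 1 and 53 ≡ 1 (mod 4), so (13/53) = +(53/13).
Reduce top mod 13: now compute (1/13).
Reached (1/13) = 1. Collecting the sign flips along the way, the symbol is +1.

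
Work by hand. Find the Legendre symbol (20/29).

Pull out 2^2: since 29 ≡ 5 (mod 8), (2/29) = -1, so (2/29)^2 = +1.
Reciprocity: 5 ≡ 1 and 29 ≡ 1 (mod 4), so (5/29) = +(29/5).
Reduce top mod 5: now compute (4/5).
Pull out 2^2: since 5 ≡ 5 (mod 8), (2/5) = -1, so (2/5)^2 = +1.
Reached (1/5) = 1. Collecting the sign flips along the way, the symbol is +1.

1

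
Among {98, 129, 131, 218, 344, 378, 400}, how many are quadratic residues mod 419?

(98/419) = -1 → non-residue.
(129/419) = +1 → QR.
(131/419) = +1 → QR.
(218/419) = +1 → QR.
(344/419) = -1 → non-residue.
(378/419) = -1 → non-residue.
(400/419) = +1 → QR.
Total quadratic residues among the 7: 4.

4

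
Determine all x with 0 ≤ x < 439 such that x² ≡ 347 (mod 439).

Since 439 ≡ 3 (mod 4), a square root of 347 is 347^((439+1)/4) = 347^110 mod 439.
Repeated squaring: 347^2≡123, 347^4≡203, 347^8≡382, 347^16≡176, 347^32≡246, 347^64≡373 (mod 439).
347^110 = 347^(64+32+8+4+2) ≡ 35 (mod 439).
Check: 35² = 1225 ≡ 347 (mod 439). The two roots are 35 and 404.

35, 404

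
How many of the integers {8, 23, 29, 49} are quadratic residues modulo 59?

(8/59) = -1 → non-residue.
(23/59) = -1 → non-residue.
(29/59) = +1 → QR.
(49/59) = +1 → QR.
Total quadratic residues among the 4: 2.

2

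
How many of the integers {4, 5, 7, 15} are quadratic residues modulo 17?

2

(4/17) = +1 → QR.
(5/17) = -1 → non-residue.
(7/17) = -1 → non-residue.
(15/17) = +1 → QR.
Total quadratic residues among the 4: 2.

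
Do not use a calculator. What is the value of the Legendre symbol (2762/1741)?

First reduce: 2762 ≡ 1021 (mod 1741).
Reciprocity: 1021 ≡ 1 and 1741 ≡ 1 (mod 4), so (1021/1741) = +(1741/1021).
Reduce top mod 1021: now compute (720/1021).
Pull out 2^4: since 1021 ≡ 5 (mod 8), (2/1021) = -1, so (2/1021)^4 = +1.
Reciprocity: 45 ≡ 1 and 1021 ≡ 1 (mod 4), so (45/1021) = +(1021/45).
Reduce top mod 45: now compute (31/45).
Reciprocity: 31 ≡ 3 and 45 ≡ 1 (mod 4), so (31/45) = +(45/31).
Reduce top mod 31: now compute (14/31).
Pull out 2: since 31 ≡ 7 (mod 8), (2/31) = +1.
Reciprocity: 7 ≡ 3 and 31 ≡ 3 (mod 4), so (7/31) = −(31/7).
Reduce top mod 7: now compute (3/7).
Reciprocity: 3 ≡ 3 and 7 ≡ 3 (mod 4), so (3/7) = −(7/3).
Reduce top mod 3: now compute (1/3).
Reached (1/3) = 1. Collecting the sign flips along the way, the symbol is +1.

1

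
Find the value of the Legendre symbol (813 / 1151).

Euler's criterion: (813/1151) ≡ 813^575 (mod 1151).
813^2 ≡ 295 (mod 1151)
813^4 ≡ 700 (mod 1151)
813^8 ≡ 825 (mod 1151)
813^16 ≡ 384 (mod 1151)
813^32 ≡ 128 (mod 1151)
813^64 ≡ 270 (mod 1151)
813^128 ≡ 387 (mod 1151)
813^256 ≡ 139 (mod 1151)
813^512 ≡ 905 (mod 1151)
813^575 = 813^(512+32+16+8+4+2+1) ≡ 1150 (mod 1151).
Result is 1150 ≡ −1, so (813/1151) = −1.

-1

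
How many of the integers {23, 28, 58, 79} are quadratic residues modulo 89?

(23/89) = -1 → non-residue.
(28/89) = -1 → non-residue.
(58/89) = -1 → non-residue.
(79/89) = +1 → QR.
Total quadratic residues among the 4: 1.

1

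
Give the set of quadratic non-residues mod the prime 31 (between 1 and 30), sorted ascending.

3 6 11 12 13 15 17 21 22 23 24 26 27 29 30

Square k = 1,…,15 (k and 31−k give the same square):
1²=1, 2²=4, 3²=9, 4²=16, 5²=25, 6²≡5, 7²≡18, 8²≡2, 9²≡19, 10²≡7, 11²≡28, 12²≡20, 13²≡14, 14²≡10, 15²≡8 (mod 31).
The residues are {1, 2, 4, 5, 7, 8, 9, 10, 14, 16, 18, 19, 20, 25, 28}; the non-residues are the remaining 15 nonzero classes.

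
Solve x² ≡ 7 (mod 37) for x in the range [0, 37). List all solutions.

37 ≡ 1 (mod 4), so we find a root by search.
Trying successive values, 9² = 81 ≡ 7 (mod 37). The other root is 37 − 9 = 28.

9, 28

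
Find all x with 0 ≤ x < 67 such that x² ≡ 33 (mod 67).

10, 57

Since 67 ≡ 3 (mod 4), a square root of 33 is 33^((67+1)/4) = 33^17 mod 67.
Repeated squaring: 33^2≡17, 33^4≡21, 33^8≡39, 33^16≡47 (mod 67).
33^17 = 33^(16+1) ≡ 10 (mod 67).
Check: 10² = 100 ≡ 33 (mod 67). The two roots are 10 and 57.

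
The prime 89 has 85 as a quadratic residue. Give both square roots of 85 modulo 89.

89 ≡ 1 (mod 4), so we find a root by search.
Trying successive values, 21² = 441 ≡ 85 (mod 89). The other root is 89 − 21 = 68.

21, 68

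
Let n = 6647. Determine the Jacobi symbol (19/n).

Reciprocity: 19 ≡ 3 and 6647 ≡ 3 (mod 4), so (19/6647) = −(6647/19).
Reduce top mod 19: now compute (16/19).
Pull out 2^4: since 19 ≡ 3 (mod 8), (2/19) = -1, so (2/19)^4 = +1.
Reached (1/19) = 1. Collecting the sign flips along the way, the symbol is -1.

-1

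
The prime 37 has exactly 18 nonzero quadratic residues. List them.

1 3 4 7 9 10 11 12 16 21 25 26 27 28 30 33 34 36

Square k = 1,…,18 (k and 37−k give the same square):
1²=1, 2²=4, 3²=9, 4²=16, 5²=25, 6²=36, 7²≡12, 8²≡27, 9²≡7, 10²≡26, 11²≡10, 12²≡33, 13²≡21, 14²≡11, 15²≡3, 16²≡34, 17²≡30, 18²≡28 (mod 37).
So the quadratic residues mod 37 are {1, 3, 4, 7, 9, 10, 11, 12, 16, 21, 25, 26, 27, 28, 30, 33, 34, 36}.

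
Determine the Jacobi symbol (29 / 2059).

Reciprocity: 29 ≡ 1 and 2059 ≡ 3 (mod 4), so (29/2059) = +(2059/29).
Reduce top mod 29: now compute (0/29).
Top reduces to 0: gcd > 1, so the symbol is 0.

0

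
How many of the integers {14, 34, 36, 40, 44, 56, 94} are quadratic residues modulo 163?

(14/163) = +1 → QR.
(34/163) = +1 → QR.
(36/163) = +1 → QR.
(40/163) = +1 → QR.
(44/163) = -1 → non-residue.
(56/163) = +1 → QR.
(94/163) = -1 → non-residue.
Total quadratic residues among the 7: 5.

5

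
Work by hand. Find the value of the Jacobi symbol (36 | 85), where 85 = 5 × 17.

1

Pull out 2^2: since 85 ≡ 5 (mod 8), (2/85) = -1, so (2/85)^2 = +1.
Reciprocity: 9 ≡ 1 and 85 ≡ 1 (mod 4), so (9/85) = +(85/9).
Reduce top mod 9: now compute (4/9).
Pull out 2^2: since 9 ≡ 1 (mod 8), (2/9) = +1, so (2/9)^2 = +1.
Reached (1/9) = 1. Collecting the sign flips along the way, the symbol is +1.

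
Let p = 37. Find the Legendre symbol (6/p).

-1

Euler's criterion: (6/37) ≡ 6^18 (mod 37).
6^2 ≡ 36 (mod 37)
6^4 ≡ 1 (mod 37)
6^8 ≡ 1 (mod 37)
6^16 ≡ 1 (mod 37)
6^18 = 6^(16+2) ≡ 36 (mod 37).
Result is 36 ≡ −1, so (6/37) = −1.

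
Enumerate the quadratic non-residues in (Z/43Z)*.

2,3,5,7,8,12,18,19,20,22,26,27,28,29,30,32,33,34,37,39,42

Square k = 1,…,21 (k and 43−k give the same square):
1²=1, 2²=4, 3²=9, 4²=16, 5²=25, 6²=36, 7²≡6, 8²≡21, 9²≡38, 10²≡14, 11²≡35, 12²≡15, 13²≡40, 14²≡24, 15²≡10, 16²≡41, 17²≡31, 18²≡23, 19²≡17, 20²≡13, 21²≡11 (mod 43).
The residues are {1, 4, 6, 9, 10, 11, 13, 14, 15, 16, 17, 21, 23, 24, 25, 31, 35, 36, 38, 40, 41}; the non-residues are the remaining 21 nonzero classes.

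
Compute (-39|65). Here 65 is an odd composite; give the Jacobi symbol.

First reduce: -39 ≡ 26 (mod 65).
Pull out 2: since 65 ≡ 1 (mod 8), (2/65) = +1.
Reciprocity: 13 ≡ 1 and 65 ≡ 1 (mod 4), so (13/65) = +(65/13).
Reduce top mod 13: now compute (0/13).
Top reduces to 0: gcd > 1, so the symbol is 0.

0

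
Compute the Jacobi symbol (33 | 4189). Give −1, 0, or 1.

Reciprocity: 33 ≡ 1 and 4189 ≡ 1 (mod 4), so (33/4189) = +(4189/33).
Reduce top mod 33: now compute (31/33).
Reciprocity: 31 ≡ 3 and 33 ≡ 1 (mod 4), so (31/33) = +(33/31).
Reduce top mod 31: now compute (2/31).
Pull out 2: since 31 ≡ 7 (mod 8), (2/31) = +1.
Reached (1/31) = 1. Collecting the sign flips along the way, the symbol is +1.

1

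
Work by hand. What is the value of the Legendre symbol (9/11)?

Euler's criterion: (9/11) ≡ 9^5 (mod 11).
9^2 ≡ 4 (mod 11)
9^4 ≡ 5 (mod 11)
9^5 = 9^(4+1) ≡ 1 (mod 11).
Result is 1, so (9/11) = 1.

1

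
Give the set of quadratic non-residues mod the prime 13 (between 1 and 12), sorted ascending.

2,5,6,7,8,11

Square k = 1,…,6 (k and 13−k give the same square):
1²=1, 2²=4, 3²=9, 4²≡3, 5²≡12, 6²≡10 (mod 13).
The residues are {1, 3, 4, 9, 10, 12}; the non-residues are the remaining 6 nonzero classes.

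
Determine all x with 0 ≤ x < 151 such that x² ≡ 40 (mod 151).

Since 151 ≡ 3 (mod 4), a square root of 40 is 40^((151+1)/4) = 40^38 mod 151.
Repeated squaring: 40^2≡90, 40^4≡97, 40^8≡47, 40^16≡95, 40^32≡116 (mod 151).
40^38 = 40^(32+4+2) ≡ 74 (mod 151).
Check: 74² = 5476 ≡ 40 (mod 151). The two roots are 74 and 77.

74, 77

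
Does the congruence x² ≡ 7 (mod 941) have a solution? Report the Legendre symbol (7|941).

-1

Euler's criterion: (7/941) ≡ 7^470 (mod 941).
7^2 ≡ 49 (mod 941)
7^4 ≡ 519 (mod 941)
7^8 ≡ 235 (mod 941)
7^16 ≡ 647 (mod 941)
7^32 ≡ 805 (mod 941)
7^64 ≡ 617 (mod 941)
7^128 ≡ 525 (mod 941)
7^256 ≡ 853 (mod 941)
7^470 = 7^(256+128+64+16+4+2) ≡ 940 (mod 941).
Result is 940 ≡ −1, so (7/941) = −1.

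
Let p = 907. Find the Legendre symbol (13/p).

1

Euler's criterion: (13/907) ≡ 13^453 (mod 907).
13^2 ≡ 169 (mod 907)
13^4 ≡ 444 (mod 907)
13^8 ≡ 317 (mod 907)
13^16 ≡ 719 (mod 907)
13^32 ≡ 878 (mod 907)
13^64 ≡ 841 (mod 907)
13^128 ≡ 728 (mod 907)
13^256 ≡ 296 (mod 907)
13^453 = 13^(256+128+64+4+1) ≡ 1 (mod 907).
Result is 1, so (13/907) = 1.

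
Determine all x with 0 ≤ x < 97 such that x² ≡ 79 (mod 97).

46, 51

97 ≡ 1 (mod 4), so we find a root by search.
Trying successive values, 46² = 2116 ≡ 79 (mod 97). The other root is 97 − 46 = 51.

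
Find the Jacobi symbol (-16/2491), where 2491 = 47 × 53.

-1

First reduce: -16 ≡ 2475 (mod 2491).
Reciprocity: 2475 ≡ 3 and 2491 ≡ 3 (mod 4), so (2475/2491) = −(2491/2475).
Reduce top mod 2475: now compute (16/2475).
Pull out 2^4: since 2475 ≡ 3 (mod 8), (2/2475) = -1, so (2/2475)^4 = +1.
Reached (1/2475) = 1. Collecting the sign flips along the way, the symbol is -1.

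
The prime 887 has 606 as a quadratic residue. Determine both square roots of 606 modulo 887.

71, 816

Since 887 ≡ 3 (mod 4), a square root of 606 is 606^((887+1)/4) = 606^222 mod 887.
Repeated squaring: 606^2≡18, 606^4≡324, 606^8≡310, 606^16≡304, 606^32≡168, 606^64≡727, 606^128≡764 (mod 887).
606^222 = 606^(128+64+16+8+4+2) ≡ 71 (mod 887).
Check: 71² = 5041 ≡ 606 (mod 887). The two roots are 71 and 816.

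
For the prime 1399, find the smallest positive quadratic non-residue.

(2/1399) = +1, so 2 is a residue.
(3/1399) = −1, so 3 is the smallest positive non-residue mod 1399.

3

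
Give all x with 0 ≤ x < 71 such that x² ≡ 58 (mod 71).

22, 49

Since 71 ≡ 3 (mod 4), a square root of 58 is 58^((71+1)/4) = 58^18 mod 71.
Repeated squaring: 58^2≡27, 58^4≡19, 58^8≡6, 58^16≡36 (mod 71).
58^18 = 58^(16+2) ≡ 49 (mod 71).
Check: 49² = 2401 ≡ 58 (mod 71). The two roots are 22 and 49.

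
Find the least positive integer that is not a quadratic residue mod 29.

2

(2/29) = −1, so 2 is the smallest positive non-residue mod 29.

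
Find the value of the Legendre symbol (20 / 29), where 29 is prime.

1

Euler's criterion: (20/29) ≡ 20^14 (mod 29).
20^2 ≡ 23 (mod 29)
20^4 ≡ 7 (mod 29)
20^8 ≡ 20 (mod 29)
20^14 = 20^(8+4+2) ≡ 1 (mod 29).
Result is 1, so (20/29) = 1.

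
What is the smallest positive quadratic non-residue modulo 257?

(2/257) = +1, so 2 is a residue.
(3/257) = −1, so 3 is the smallest positive non-residue mod 257.

3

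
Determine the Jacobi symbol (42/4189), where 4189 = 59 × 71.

Pull out 2: since 4189 ≡ 5 (mod 8), (2/4189) = -1.
Reciprocity: 21 ≡ 1 and 4189 ≡ 1 (mod 4), so (21/4189) = +(4189/21).
Reduce top mod 21: now compute (10/21).
Pull out 2: since 21 ≡ 5 (mod 8), (2/21) = -1.
Reciprocity: 5 ≡ 1 and 21 ≡ 1 (mod 4), so (5/21) = +(21/5).
Reduce top mod 5: now compute (1/5).
Reached (1/5) = 1. Collecting the sign flips along the way, the symbol is +1.

1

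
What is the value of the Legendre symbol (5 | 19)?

Reciprocity: 5 ≡ 1 and 19 ≡ 3 (mod 4), so (5/19) = +(19/5).
Reduce top mod 5: now compute (4/5).
Pull out 2^2: since 5 ≡ 5 (mod 8), (2/5) = -1, so (2/5)^2 = +1.
Reached (1/5) = 1. Collecting the sign flips along the way, the symbol is +1.

1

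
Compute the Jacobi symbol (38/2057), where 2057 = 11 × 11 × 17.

Pull out 2: since 2057 ≡ 1 (mod 8), (2/2057) = +1.
Reciprocity: 19 ≡ 3 and 2057 ≡ 1 (mod 4), so (19/2057) = +(2057/19).
Reduce top mod 19: now compute (5/19).
Reciprocity: 5 ≡ 1 and 19 ≡ 3 (mod 4), so (5/19) = +(19/5).
Reduce top mod 5: now compute (4/5).
Pull out 2^2: since 5 ≡ 5 (mod 8), (2/5) = -1, so (2/5)^2 = +1.
Reached (1/5) = 1. Collecting the sign flips along the way, the symbol is +1.

1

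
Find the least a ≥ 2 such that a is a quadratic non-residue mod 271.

(2/271) = +1, so 2 is a residue.
(3/271) = −1, so 3 is the smallest positive non-residue mod 271.

3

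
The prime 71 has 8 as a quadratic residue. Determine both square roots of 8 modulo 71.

Since 71 ≡ 3 (mod 4), a square root of 8 is 8^((71+1)/4) = 8^18 mod 71.
Repeated squaring: 8^2≡64, 8^4≡49, 8^8≡58, 8^16≡27 (mod 71).
8^18 = 8^(16+2) ≡ 24 (mod 71).
Check: 24² = 576 ≡ 8 (mod 71). The two roots are 24 and 47.

24, 47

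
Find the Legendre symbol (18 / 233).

Pull out 2: since 233 ≡ 1 (mod 8), (2/233) = +1.
Reciprocity: 9 ≡ 1 and 233 ≡ 1 (mod 4), so (9/233) = +(233/9).
Reduce top mod 9: now compute (8/9).
Pull out 2^3: since 9 ≡ 1 (mod 8), (2/9) = +1, so (2/9)^3 = +1.
Reached (1/9) = 1. Collecting the sign flips along the way, the symbol is +1.

1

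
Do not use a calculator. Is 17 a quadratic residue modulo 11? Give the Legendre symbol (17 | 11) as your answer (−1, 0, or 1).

-1

First reduce: 17 ≡ 6 (mod 11).
Pull out 2: since 11 ≡ 3 (mod 8), (2/11) = -1.
Reciprocity: 3 ≡ 3 and 11 ≡ 3 (mod 4), so (3/11) = −(11/3).
Reduce top mod 3: now compute (2/3).
Pull out 2: since 3 ≡ 3 (mod 8), (2/3) = -1.
Reached (1/3) = 1. Collecting the sign flips along the way, the symbol is -1.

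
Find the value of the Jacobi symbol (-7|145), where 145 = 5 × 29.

First reduce: -7 ≡ 138 (mod 145).
Pull out 2: since 145 ≡ 1 (mod 8), (2/145) = +1.
Reciprocity: 69 ≡ 1 and 145 ≡ 1 (mod 4), so (69/145) = +(145/69).
Reduce top mod 69: now compute (7/69).
Reciprocity: 7 ≡ 3 and 69 ≡ 1 (mod 4), so (7/69) = +(69/7).
Reduce top mod 7: now compute (6/7).
Pull out 2: since 7 ≡ 7 (mod 8), (2/7) = +1.
Reciprocity: 3 ≡ 3 and 7 ≡ 3 (mod 4), so (3/7) = −(7/3).
Reduce top mod 3: now compute (1/3).
Reached (1/3) = 1. Collecting the sign flips along the way, the symbol is -1.

-1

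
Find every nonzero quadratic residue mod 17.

1,2,4,8,9,13,15,16

Square k = 1,…,8 (k and 17−k give the same square):
1²=1, 2²=4, 3²=9, 4²=16, 5²≡8, 6²≡2, 7²≡15, 8²≡13 (mod 17).
So the quadratic residues mod 17 are {1, 2, 4, 8, 9, 13, 15, 16}.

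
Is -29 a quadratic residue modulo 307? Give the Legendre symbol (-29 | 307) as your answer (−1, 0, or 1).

1

First reduce: -29 ≡ 278 (mod 307).
Pull out 2: since 307 ≡ 3 (mod 8), (2/307) = -1.
Reciprocity: 139 ≡ 3 and 307 ≡ 3 (mod 4), so (139/307) = −(307/139).
Reduce top mod 139: now compute (29/139).
Reciprocity: 29 ≡ 1 and 139 ≡ 3 (mod 4), so (29/139) = +(139/29).
Reduce top mod 29: now compute (23/29).
Reciprocity: 23 ≡ 3 and 29 ≡ 1 (mod 4), so (23/29) = +(29/23).
Reduce top mod 23: now compute (6/23).
Pull out 2: since 23 ≡ 7 (mod 8), (2/23) = +1.
Reciprocity: 3 ≡ 3 and 23 ≡ 3 (mod 4), so (3/23) = −(23/3).
Reduce top mod 3: now compute (2/3).
Pull out 2: since 3 ≡ 3 (mod 8), (2/3) = -1.
Reached (1/3) = 1. Collecting the sign flips along the way, the symbol is +1.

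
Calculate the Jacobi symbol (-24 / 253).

-1

First reduce: -24 ≡ 229 (mod 253).
Reciprocity: 229 ≡ 1 and 253 ≡ 1 (mod 4), so (229/253) = +(253/229).
Reduce top mod 229: now compute (24/229).
Pull out 2^3: since 229 ≡ 5 (mod 8), (2/229) = -1, so (2/229)^3 = -1.
Reciprocity: 3 ≡ 3 and 229 ≡ 1 (mod 4), so (3/229) = +(229/3).
Reduce top mod 3: now compute (1/3).
Reached (1/3) = 1. Collecting the sign flips along the way, the symbol is -1.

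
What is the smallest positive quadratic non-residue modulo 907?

(2/907) = −1, so 2 is the smallest positive non-residue mod 907.

2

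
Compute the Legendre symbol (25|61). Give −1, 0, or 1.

Reciprocity: 25 ≡ 1 and 61 ≡ 1 (mod 4), so (25/61) = +(61/25).
Reduce top mod 25: now compute (11/25).
Reciprocity: 11 ≡ 3 and 25 ≡ 1 (mod 4), so (11/25) = +(25/11).
Reduce top mod 11: now compute (3/11).
Reciprocity: 3 ≡ 3 and 11 ≡ 3 (mod 4), so (3/11) = −(11/3).
Reduce top mod 3: now compute (2/3).
Pull out 2: since 3 ≡ 3 (mod 8), (2/3) = -1.
Reached (1/3) = 1. Collecting the sign flips along the way, the symbol is +1.

1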